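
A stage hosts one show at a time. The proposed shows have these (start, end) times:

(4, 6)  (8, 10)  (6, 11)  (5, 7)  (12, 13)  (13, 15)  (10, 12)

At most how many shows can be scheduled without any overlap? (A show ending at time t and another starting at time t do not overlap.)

5

By end time: (4,6), (5,7), (8,10), (6,11), (10,12), (12,13), (13,15).
Pick (4,6); next start ≥ 6 → (8,10); next start ≥ 10 → (10,12); next start ≥ 12 → (12,13); next start ≥ 13 → (13,15).
Selected 5 shows.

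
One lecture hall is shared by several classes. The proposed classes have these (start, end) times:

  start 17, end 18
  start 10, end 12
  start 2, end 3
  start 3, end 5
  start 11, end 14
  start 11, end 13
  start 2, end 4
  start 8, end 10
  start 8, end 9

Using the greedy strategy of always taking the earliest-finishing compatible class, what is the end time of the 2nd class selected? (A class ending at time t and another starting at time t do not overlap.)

Greedy by earliest finish: after sorting by end time, pick each interval compatible with the last pick.
Sorted by end: (2,3)  (2,4)  (3,5)  (8,9)  (8,10)  (10,12)  (11,13)  (11,14)  (17,18)
take (2,3); take (3,5); take (8,9); skip (8,10); take (10,12); take (17,18).
Selected: (2,3) (3,5) (8,9) (10,12) (17,18)

5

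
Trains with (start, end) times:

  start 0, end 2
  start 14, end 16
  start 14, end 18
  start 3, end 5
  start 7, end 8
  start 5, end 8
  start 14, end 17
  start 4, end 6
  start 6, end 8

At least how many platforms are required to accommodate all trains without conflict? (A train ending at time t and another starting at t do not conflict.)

Events (time:±→running): 0:+→1 2:-→0 3:+→1 4:+→2 5:-→1 5:+→2 6:-→1 6:+→2 7:+→3 … peak 3.

3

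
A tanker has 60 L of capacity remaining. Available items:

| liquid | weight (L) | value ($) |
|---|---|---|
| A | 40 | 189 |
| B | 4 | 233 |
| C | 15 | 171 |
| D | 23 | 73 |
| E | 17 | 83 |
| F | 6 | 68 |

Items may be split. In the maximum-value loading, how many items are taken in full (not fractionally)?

Greedy by value/weight ratio, highest first.
Order: B (233/4=58.25) > C (171/15=11.40) > F (68/6=11.33) > E (83/17=4.88) > A (189/40=4.72) > D (73/23=3.17)
Fill: take B (4 @ 233) → take C (15 @ 171) → take F (6 @ 68) → take E (17 @ 83) → take 18/40 of A → 85.05; 60/60 used.
4 item(s) taken whole; one partial (take 18/40 of A).

4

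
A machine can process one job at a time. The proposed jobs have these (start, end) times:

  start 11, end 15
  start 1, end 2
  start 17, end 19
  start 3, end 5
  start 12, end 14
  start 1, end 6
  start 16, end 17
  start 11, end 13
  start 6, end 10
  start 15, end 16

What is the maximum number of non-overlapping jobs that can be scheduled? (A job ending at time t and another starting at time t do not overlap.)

7

Sorted by end: (1,2)  (3,5)  (1,6)  (6,10)  (11,13)  (12,14)  (11,15)  (15,16)  (16,17)  (17,19)
take (1,2); take (3,5); take (6,10); take (11,13); take (15,16); take (16,17); take (17,19).
Selected 7 jobs.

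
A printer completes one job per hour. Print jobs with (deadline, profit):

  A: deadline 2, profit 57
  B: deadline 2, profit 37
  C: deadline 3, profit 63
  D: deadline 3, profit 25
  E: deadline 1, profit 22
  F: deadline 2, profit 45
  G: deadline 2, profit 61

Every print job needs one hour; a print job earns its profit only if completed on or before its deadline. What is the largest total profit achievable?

181

By profit: C(d3,63), G(d2,61), A(d2,57), F(d2,45), B(d2,37), D(d3,25), E(d1,22)
C→slot 3; G→slot 2; A→slot 1; F skipped; B skipped; D skipped; E skipped.
Profit = 57 + 61 + 63 = 181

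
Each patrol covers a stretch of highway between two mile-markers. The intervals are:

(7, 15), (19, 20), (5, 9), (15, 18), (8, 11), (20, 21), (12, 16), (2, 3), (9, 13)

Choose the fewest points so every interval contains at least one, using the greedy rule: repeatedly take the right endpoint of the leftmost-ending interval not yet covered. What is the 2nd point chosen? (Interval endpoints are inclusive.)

9

Process intervals by earliest right end; each time one isn't hit yet, stab at its right endpoint.
By right end: [2,3]  [5,9]  [8,11]  [9,13]  [7,15]  [12,16]  [15,18]  [19,20]  [20,21]
[2,3] uncovered → point at 3; [5,9] uncovered → point at 9; [12,16] uncovered → point at 16; [19,20] uncovered → point at 20.
Points: 3, 9, 16, 20 (4 total).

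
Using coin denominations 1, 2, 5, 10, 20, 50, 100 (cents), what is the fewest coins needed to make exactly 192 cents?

5

Use the largest denomination that fits, subtract, and repeat.
192 = 1×100 + 1×50 + 2×20 + 1×2
Total coins = 1 + 1 + 2 + 1 = 5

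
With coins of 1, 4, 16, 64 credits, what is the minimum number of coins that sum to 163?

Greedy: take as many of the largest coin as possible, then repeat with the remainder.
163 − 2×64→35 − 2×16→3 − 3×1→0
Total coins = 2 + 2 + 3 = 7

7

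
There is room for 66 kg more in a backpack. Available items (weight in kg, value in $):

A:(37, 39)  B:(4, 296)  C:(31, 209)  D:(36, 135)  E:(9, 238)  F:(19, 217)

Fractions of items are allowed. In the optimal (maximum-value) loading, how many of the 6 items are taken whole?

Greedy by value/weight ratio, highest first.
Order: B (296/4=74.00) > E (238/9=26.44) > F (217/19=11.42) > C (209/31=6.74) > D (135/36=3.75) > A (39/37=1.05)
Fill: take B (4 @ 296) → take E (9 @ 238) → take F (19 @ 217) → take C (31 @ 209) → take 3/36 of D → 11.25; 66/66 used.
4 item(s) taken whole; one partial (take 3/36 of D).

4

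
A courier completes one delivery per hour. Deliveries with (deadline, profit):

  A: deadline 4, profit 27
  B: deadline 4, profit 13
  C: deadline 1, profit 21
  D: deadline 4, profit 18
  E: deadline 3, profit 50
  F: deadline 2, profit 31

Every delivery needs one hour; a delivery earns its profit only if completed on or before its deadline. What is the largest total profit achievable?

129

Take jobs in profit order; each goes to the latest open slot no later than its deadline.
Profit order: E=50 F=31 A=27 C=21 D=18 B=13
Assign: E→slot 3, F→slot 2, A→slot 4, C→slot 1, D skipped, B skipped.
Slots: [1:C] [2:F] [3:E] [4:A]
Profit = 21 + 31 + 50 + 27 = 129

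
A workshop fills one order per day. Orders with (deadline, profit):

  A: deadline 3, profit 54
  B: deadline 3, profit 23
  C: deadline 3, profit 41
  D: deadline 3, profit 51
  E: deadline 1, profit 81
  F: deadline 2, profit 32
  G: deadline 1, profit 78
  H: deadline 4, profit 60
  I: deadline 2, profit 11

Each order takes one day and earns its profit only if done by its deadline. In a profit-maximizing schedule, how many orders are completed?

Profit order: E=81 G=78 H=60 A=54 D=51 C=41 F=32 B=23 I=11
Assign: E→slot 1, G skipped, H→slot 4, A→slot 3, D→slot 2, C skipped, F skipped, B skipped, I skipped.
Slots: [1:E] [2:D] [3:A] [4:H]
4 of 9 scheduled.

4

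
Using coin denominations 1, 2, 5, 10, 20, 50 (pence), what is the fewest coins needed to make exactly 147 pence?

147 − 2×50→47 − 2×20→7 − 1×5→2 − 1×2→0
Total coins = 2 + 2 + 1 + 1 = 6

6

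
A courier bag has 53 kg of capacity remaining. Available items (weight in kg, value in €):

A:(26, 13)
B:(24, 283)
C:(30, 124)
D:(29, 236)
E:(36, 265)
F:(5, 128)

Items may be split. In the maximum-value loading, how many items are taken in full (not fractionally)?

Ratios (sorted): F 25.60, B 11.79, D 8.14, E 7.36, C 4.13, A 0.50
take F (5 @ 128); take B (24 @ 283); take 24/29 of D → 195.31. Capacity used 53/53.
2 item(s) taken whole; one partial (take 24/29 of D).

2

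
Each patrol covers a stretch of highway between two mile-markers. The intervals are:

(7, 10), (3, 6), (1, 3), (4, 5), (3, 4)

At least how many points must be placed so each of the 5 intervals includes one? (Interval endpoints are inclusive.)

3

By right end: [1,3]  [3,4]  [4,5]  [3,6]  [7,10]
[1,3] uncovered → point at 3; [4,5] uncovered → point at 5; [7,10] uncovered → point at 10.
Points: 3, 5, 10 (3 total).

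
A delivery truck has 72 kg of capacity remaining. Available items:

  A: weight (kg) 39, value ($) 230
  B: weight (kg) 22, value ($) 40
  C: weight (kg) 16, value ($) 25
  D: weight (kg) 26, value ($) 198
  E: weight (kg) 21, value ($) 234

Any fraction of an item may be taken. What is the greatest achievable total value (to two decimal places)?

Ratios (sorted): E 11.14, D 7.62, A 5.90, B 1.82, C 1.56
take E (21 @ 234); take D (26 @ 198); take 25/39 of A → 147.44. Capacity used 72/72.
Total value = 579.44

579.44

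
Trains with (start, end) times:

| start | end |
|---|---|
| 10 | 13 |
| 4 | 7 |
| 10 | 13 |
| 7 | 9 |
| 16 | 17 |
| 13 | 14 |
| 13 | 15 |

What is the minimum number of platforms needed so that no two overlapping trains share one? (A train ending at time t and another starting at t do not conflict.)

Count concurrent intervals with a sweep; the peak is the room count.
Events (time:±→running): 4:+→1 7:-→0 7:+→1 9:-→0 10:+→1 10:+→2 … peak 2.

2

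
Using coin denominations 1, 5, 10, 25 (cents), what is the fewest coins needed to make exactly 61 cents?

Use the largest denomination that fits, subtract, and repeat.
61 − 2×25→11 − 1×10→1 − 1×1→0
Total coins = 2 + 1 + 1 = 4

4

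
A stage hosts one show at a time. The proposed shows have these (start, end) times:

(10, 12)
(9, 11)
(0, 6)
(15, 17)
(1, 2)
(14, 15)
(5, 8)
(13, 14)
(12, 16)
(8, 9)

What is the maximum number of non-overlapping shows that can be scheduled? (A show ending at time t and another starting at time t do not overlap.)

Sorted by end: (1,2)  (0,6)  (5,8)  (8,9)  (9,11)  (10,12)  (13,14)  (14,15)  (12,16)  (15,17)
take (1,2); take (5,8); take (8,9); take (9,11); take (13,14); take (14,15); take (15,17).
Selected 7 shows.

7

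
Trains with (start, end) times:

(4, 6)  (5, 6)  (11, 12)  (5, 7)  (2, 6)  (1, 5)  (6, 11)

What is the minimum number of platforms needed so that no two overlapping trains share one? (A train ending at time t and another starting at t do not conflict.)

Count concurrent intervals with a sweep; the peak is the room count.
Events (time:±→running): 1:+→1 2:+→2 4:+→3 5:-→2 5:+→3 5:+→4 … peak 4.

4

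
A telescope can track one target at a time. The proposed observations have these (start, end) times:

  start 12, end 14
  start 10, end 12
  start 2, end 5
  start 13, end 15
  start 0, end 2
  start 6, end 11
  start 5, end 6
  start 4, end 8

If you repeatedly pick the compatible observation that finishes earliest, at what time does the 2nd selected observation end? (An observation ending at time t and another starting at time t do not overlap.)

Sort by end time and greedily take each interval whose start is ≥ the last chosen end.
By end time: (0,2), (2,5), (5,6), (4,8), (6,11), (10,12), (12,14), (13,15).
Pick (0,2); next start ≥ 2 → (2,5); next start ≥ 5 → (5,6); next start ≥ 6 → (6,11); next start ≥ 11 → (12,14).
Selected: (0,2) (2,5) (5,6) (6,11) (12,14)

5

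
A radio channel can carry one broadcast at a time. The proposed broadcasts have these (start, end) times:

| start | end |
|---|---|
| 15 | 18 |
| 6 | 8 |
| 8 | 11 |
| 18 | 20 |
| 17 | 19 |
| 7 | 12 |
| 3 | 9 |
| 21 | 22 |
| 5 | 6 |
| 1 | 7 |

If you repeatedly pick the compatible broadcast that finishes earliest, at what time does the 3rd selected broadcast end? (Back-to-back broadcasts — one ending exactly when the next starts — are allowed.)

Sorted by end: (5,6)  (1,7)  (6,8)  (3,9)  (8,11)  (7,12)  (15,18)  (17,19)  (18,20)  (21,22)
take (5,6); skip (1,7); take (6,8); take (8,11); skip (7,12); take (15,18); take (18,20); take (21,22).
Selected: (5,6) (6,8) (8,11) (15,18) (18,20) (21,22)

11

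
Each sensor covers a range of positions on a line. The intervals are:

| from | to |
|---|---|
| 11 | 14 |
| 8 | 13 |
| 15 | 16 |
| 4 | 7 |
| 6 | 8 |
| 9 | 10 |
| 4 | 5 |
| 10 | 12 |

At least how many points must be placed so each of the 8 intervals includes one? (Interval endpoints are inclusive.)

Process intervals by earliest right end; each time one isn't hit yet, stab at its right endpoint.
Sorted: [4,5] [4,7] [6,8] [9,10] [10,12] [8,13] [11,14] [15,16]
{[4,5],[4,7]} hit by 5; {[6,8]} hit by 8; {[9,10],[10,12],[8,13]} hit by 10; {[11,14]} hit by 14; {[15,16]} hit by 16.
Points: 5, 8, 10, 14, 16 (5 total).

5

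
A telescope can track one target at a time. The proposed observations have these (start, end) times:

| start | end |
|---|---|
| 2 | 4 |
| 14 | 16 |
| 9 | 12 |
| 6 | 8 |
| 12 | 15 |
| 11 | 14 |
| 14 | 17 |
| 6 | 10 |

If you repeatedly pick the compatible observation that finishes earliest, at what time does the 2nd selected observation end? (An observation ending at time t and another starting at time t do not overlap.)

8

Greedy by earliest finish: after sorting by end time, pick each interval compatible with the last pick.
By end time: (2,4), (6,8), (6,10), (9,12), (11,14), (12,15), (14,16), (14,17).
Pick (2,4); next start ≥ 4 → (6,8); next start ≥ 8 → (9,12); next start ≥ 12 → (12,15).
Selected: (2,4) (6,8) (9,12) (12,15)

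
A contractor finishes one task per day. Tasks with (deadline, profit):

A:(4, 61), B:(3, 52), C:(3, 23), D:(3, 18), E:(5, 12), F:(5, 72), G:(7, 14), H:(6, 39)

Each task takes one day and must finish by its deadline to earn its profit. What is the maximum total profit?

279

Take jobs in profit order; each goes to the latest open slot no later than its deadline.
By profit: F(d5,72), A(d4,61), B(d3,52), H(d6,39), C(d3,23), D(d3,18), G(d7,14), E(d5,12)
F→slot 5; A→slot 4; B→slot 3; H→slot 6; C→slot 2; D→slot 1; G→slot 7; E skipped.
Profit = 18 + 23 + 52 + 61 + 72 + 39 + 14 = 279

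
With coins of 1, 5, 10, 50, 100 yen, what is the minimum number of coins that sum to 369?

369 = 3×100 + 1×50 + 1×10 + 1×5 + 4×1
Total coins = 3 + 1 + 1 + 1 + 4 = 10

10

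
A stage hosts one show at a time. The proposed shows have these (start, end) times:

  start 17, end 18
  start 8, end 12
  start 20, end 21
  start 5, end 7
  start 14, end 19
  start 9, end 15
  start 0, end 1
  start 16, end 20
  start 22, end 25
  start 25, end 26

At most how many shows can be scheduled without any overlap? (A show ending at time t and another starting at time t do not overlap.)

7

Sorted by end: (0,1)  (5,7)  (8,12)  (9,15)  (17,18)  (14,19)  (16,20)  (20,21)  (22,25)  (25,26)
take (0,1); take (5,7); take (8,12); skip (9,15); take (17,18); take (20,21); take (22,25); take (25,26).
Selected 7 shows.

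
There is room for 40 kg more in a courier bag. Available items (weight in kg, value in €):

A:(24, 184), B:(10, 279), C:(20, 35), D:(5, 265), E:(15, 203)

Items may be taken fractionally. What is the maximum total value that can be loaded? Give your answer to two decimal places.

823.67

Sort by value per unit weight and fill in that order.
Order: D (265/5=53.00) > B (279/10=27.90) > E (203/15=13.53) > A (184/24=7.67) > C (35/20=1.75)
Fill: take D (5 @ 265) → take B (10 @ 279) → take E (15 @ 203) → take 10/24 of A → 76.67; 40/40 used.
Total value = 823.67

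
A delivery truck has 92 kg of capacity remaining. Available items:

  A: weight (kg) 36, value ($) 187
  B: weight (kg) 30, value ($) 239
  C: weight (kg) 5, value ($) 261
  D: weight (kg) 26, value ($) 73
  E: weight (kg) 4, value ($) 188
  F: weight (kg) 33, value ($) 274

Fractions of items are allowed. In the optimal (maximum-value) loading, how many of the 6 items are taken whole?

4

Greedy by value/weight ratio, highest first.
Ratios (sorted): C 52.20, E 47.00, F 8.30, B 7.97, A 5.19, D 2.81
take C (5 @ 261); take E (4 @ 188); take F (33 @ 274); take B (30 @ 239); take 20/36 of A → 103.89. Capacity used 92/92.
4 item(s) taken whole; one partial (take 20/36 of A).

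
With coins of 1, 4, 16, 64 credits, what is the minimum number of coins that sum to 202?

Use the largest denomination that fits, subtract, and repeat.
202 = 3×64 + 2×4 + 2×1
Total coins = 3 + 2 + 2 = 7

7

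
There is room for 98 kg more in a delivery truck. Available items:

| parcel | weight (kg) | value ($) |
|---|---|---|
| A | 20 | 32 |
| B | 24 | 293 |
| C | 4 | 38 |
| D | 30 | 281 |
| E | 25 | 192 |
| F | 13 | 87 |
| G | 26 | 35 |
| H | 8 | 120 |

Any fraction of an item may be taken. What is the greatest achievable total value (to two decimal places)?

970.85

Sort by value per unit weight and fill in that order.
Ratios (sorted): H 15.00, B 12.21, C 9.50, D 9.37, E 7.68, F 6.69, A 1.60, G 1.35
take H (8 @ 120); take B (24 @ 293); take C (4 @ 38); take D (30 @ 281); take E (25 @ 192); take 7/13 of F → 46.85. Capacity used 98/98.
Total value = 970.85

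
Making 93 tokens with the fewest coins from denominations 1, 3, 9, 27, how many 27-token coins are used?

Greedy: take as many of the largest coin as possible, then repeat with the remainder.
93 = 3×27 + 1×9 + 1×3
Count of 27: 3

3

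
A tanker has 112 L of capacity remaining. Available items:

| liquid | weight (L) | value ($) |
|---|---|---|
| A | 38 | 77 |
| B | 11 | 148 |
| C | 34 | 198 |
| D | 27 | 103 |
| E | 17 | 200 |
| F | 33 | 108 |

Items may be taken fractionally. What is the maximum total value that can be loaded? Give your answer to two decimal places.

724.27

Greedy by value/weight ratio, highest first.
Order: B (148/11=13.45) > E (200/17=11.76) > C (198/34=5.82) > D (103/27=3.81) > F (108/33=3.27) > A (77/38=2.03)
Fill: take B (11 @ 148) → take E (17 @ 200) → take C (34 @ 198) → take D (27 @ 103) → take 23/33 of F → 75.27; 112/112 used.
Total value = 724.27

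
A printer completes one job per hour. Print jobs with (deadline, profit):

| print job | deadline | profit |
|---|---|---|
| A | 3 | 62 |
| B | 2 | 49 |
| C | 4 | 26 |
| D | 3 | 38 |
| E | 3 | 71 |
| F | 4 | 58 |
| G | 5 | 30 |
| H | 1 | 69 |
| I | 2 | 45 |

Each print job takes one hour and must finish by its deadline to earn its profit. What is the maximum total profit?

By profit: E(d3,71), H(d1,69), A(d3,62), F(d4,58), B(d2,49), I(d2,45), D(d3,38), G(d5,30), C(d4,26)
E→slot 3; H→slot 1; A→slot 2; F→slot 4; B skipped; I skipped; D skipped; G→slot 5; C skipped.
Profit = 69 + 62 + 71 + 58 + 30 = 290

290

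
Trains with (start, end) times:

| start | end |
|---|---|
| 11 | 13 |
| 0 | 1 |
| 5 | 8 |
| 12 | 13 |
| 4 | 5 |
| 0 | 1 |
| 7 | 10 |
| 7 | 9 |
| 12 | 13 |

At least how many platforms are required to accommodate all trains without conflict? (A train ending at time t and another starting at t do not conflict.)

The answer is the maximum number of intervals overlapping at any instant.
Events (time:±→running): 0:+→1 0:+→2 1:-→1 1:-→0 4:+→1 5:-→0 5:+→1 7:+→2 7:+→3 … peak 3.

3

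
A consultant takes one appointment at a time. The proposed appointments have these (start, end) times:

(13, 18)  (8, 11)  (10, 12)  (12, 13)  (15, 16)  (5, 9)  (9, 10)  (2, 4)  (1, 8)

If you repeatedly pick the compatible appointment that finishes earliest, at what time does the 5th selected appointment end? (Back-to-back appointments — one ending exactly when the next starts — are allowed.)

By end time: (2,4), (1,8), (5,9), (9,10), (8,11), (10,12), (12,13), (15,16), (13,18).
Pick (2,4); next start ≥ 4 → (5,9); next start ≥ 9 → (9,10); next start ≥ 10 → (10,12); next start ≥ 12 → (12,13); next start ≥ 13 → (15,16).
Selected: (2,4) (5,9) (9,10) (10,12) (12,13) (15,16)

13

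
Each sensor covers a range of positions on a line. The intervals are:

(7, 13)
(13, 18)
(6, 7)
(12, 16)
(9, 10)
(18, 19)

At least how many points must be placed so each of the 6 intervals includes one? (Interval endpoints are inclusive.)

4

Sort by right endpoint; whenever an interval is uncovered, place a point at its right end.
Sorted: [6,7] [9,10] [7,13] [12,16] [13,18] [18,19]
{[6,7]} hit by 7; {[9,10],[7,13]} hit by 10; {[12,16],[13,18]} hit by 16; {[18,19]} hit by 19.
Points: 7, 10, 16, 19 (4 total).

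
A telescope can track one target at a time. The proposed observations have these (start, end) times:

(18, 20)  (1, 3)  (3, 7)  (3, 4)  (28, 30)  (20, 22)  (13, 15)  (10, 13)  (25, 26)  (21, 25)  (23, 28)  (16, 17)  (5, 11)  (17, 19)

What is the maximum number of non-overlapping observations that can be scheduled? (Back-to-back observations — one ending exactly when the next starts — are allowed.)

9

Sort by end time and greedily take each interval whose start is ≥ the last chosen end.
Sorted by end: (1,3)  (3,4)  (3,7)  (5,11)  (10,13)  (13,15)  (16,17)  (17,19)  (18,20)  (20,22)  (21,25)  (25,26)  (23,28)  (28,30)
take (1,3); take (3,4); take (5,11); take (13,15); take (16,17); take (17,19); take (20,22); skip (21,25); take (25,26); take (28,30).
Selected 9 observations.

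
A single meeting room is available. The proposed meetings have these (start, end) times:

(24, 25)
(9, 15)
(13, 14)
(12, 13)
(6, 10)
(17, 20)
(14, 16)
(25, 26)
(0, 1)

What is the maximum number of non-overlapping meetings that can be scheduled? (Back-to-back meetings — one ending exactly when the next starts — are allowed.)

8

Sort by end time and greedily take each interval whose start is ≥ the last chosen end.
By end time: (0,1), (6,10), (12,13), (13,14), (9,15), (14,16), (17,20), (24,25), (25,26).
Pick (0,1); next start ≥ 1 → (6,10); next start ≥ 10 → (12,13); next start ≥ 13 → (13,14); next start ≥ 14 → (14,16); next start ≥ 16 → (17,20); next start ≥ 20 → (24,25); next start ≥ 25 → (25,26).
Selected 8 meetings.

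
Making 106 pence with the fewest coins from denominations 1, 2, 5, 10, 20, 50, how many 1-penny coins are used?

106 = 2×50 + 1×5 + 1×1
Count of 1: 1

1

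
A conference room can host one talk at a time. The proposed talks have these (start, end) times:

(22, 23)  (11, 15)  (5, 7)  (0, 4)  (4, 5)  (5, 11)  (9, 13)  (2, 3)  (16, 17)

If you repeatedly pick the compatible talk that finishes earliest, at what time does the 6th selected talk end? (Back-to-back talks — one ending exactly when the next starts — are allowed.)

23

Greedy by earliest finish: after sorting by end time, pick each interval compatible with the last pick.
Sorted by end: (2,3)  (0,4)  (4,5)  (5,7)  (5,11)  (9,13)  (11,15)  (16,17)  (22,23)
take (2,3); skip (0,4); take (4,5); take (5,7); skip (5,11); take (9,13); take (16,17); take (22,23).
Selected: (2,3) (4,5) (5,7) (9,13) (16,17) (22,23)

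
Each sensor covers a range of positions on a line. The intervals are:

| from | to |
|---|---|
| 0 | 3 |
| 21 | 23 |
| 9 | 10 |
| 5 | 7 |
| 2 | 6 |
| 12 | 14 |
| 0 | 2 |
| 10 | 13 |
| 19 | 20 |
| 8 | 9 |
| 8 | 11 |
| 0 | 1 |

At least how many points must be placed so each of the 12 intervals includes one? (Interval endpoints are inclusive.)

6

Process intervals by earliest right end; each time one isn't hit yet, stab at its right endpoint.
By right end: [0,1]  [0,2]  [0,3]  [2,6]  [5,7]  [8,9]  [9,10]  [8,11]  [10,13]  [12,14]  [19,20]  [21,23]
[0,1] uncovered → point at 1; [2,6] uncovered → point at 6; [8,9] uncovered → point at 9; [10,13] uncovered → point at 13; [19,20] uncovered → point at 20; [21,23] uncovered → point at 23.
Points: 1, 6, 9, 13, 20, 23 (6 total).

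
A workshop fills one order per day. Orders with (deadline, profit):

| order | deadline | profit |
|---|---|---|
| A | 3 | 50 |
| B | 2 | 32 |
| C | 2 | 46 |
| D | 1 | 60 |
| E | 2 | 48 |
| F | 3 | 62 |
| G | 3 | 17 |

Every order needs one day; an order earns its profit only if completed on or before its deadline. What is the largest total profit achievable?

Sort by profit descending; place each in the latest free slot ≤ its deadline.
By profit: F(d3,62), D(d1,60), A(d3,50), E(d2,48), C(d2,46), B(d2,32), G(d3,17)
F→slot 3; D→slot 1; A→slot 2; E skipped; C skipped; B skipped; G skipped.
Profit = 60 + 50 + 62 = 172

172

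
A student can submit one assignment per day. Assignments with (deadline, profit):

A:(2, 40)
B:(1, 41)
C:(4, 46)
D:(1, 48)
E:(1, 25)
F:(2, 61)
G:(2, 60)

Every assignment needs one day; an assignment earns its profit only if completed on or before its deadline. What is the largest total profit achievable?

Sort by profit descending; place each in the latest free slot ≤ its deadline.
Profit order: F=61 G=60 D=48 C=46 B=41 A=40 E=25
Assign: F→slot 2, G→slot 1, D skipped, C→slot 4, B skipped, A skipped, E skipped.
Slots: [1:G] [2:F] [4:C]
Profit = 60 + 61 + 46 = 167

167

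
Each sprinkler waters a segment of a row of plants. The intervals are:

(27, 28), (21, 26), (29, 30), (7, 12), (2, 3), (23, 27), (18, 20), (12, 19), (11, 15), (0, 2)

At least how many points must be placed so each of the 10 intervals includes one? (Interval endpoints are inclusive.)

Process intervals by earliest right end; each time one isn't hit yet, stab at its right endpoint.
Sorted: [0,2] [2,3] [7,12] [11,15] [12,19] [18,20] [21,26] [23,27] [27,28] [29,30]
{[0,2],[2,3]} hit by 2; {[7,12],[11,15],[12,19]} hit by 12; {[18,20]} hit by 20; {[21,26],[23,27]} hit by 26; {[27,28]} hit by 28; {[29,30]} hit by 30.
Points: 2, 12, 20, 26, 28, 30 (6 total).

6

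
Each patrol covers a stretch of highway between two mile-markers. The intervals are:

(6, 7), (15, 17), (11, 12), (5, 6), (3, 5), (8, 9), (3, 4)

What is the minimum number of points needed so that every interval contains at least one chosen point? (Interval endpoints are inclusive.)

5

Process intervals by earliest right end; each time one isn't hit yet, stab at its right endpoint.
Sorted: [3,4] [3,5] [5,6] [6,7] [8,9] [11,12] [15,17]
{[3,4],[3,5]} hit by 4; {[5,6],[6,7]} hit by 6; {[8,9]} hit by 9; {[11,12]} hit by 12; {[15,17]} hit by 17.
Points: 4, 6, 9, 12, 17 (5 total).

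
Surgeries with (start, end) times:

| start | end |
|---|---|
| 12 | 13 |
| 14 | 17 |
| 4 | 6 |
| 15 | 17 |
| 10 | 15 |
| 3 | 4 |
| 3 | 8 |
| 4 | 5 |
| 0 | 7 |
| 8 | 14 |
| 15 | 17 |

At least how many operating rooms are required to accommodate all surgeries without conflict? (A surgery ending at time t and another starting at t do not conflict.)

starts: [0, 3, 3, 4, 4, 8, 10, 12, 14, 15, 15]
ends:   [4, 5, 6, 7, 8, 13, 14, 15, 17, 17, 17]
s0→1 s3→2 s3→3 e4→2 s4→3 s4→4  — peak 4.

4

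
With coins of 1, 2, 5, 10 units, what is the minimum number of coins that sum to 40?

Greedy: take as many of the largest coin as possible, then repeat with the remainder.
40 − 4×10→0
Total coins = 4 = 4

4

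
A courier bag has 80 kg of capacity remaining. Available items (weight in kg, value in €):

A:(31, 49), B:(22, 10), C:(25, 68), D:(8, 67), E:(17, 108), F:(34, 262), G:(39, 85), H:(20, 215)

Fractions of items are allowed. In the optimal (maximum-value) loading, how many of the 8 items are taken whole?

Sort by value per unit weight and fill in that order.
Ratios (sorted): H 10.75, D 8.38, F 7.71, E 6.35, C 2.72, G 2.18, A 1.58, B 0.45
take H (20 @ 215); take D (8 @ 67); take F (34 @ 262); take E (17 @ 108); take 1/25 of C → 2.72. Capacity used 80/80.
4 item(s) taken whole; one partial (take 1/25 of C).

4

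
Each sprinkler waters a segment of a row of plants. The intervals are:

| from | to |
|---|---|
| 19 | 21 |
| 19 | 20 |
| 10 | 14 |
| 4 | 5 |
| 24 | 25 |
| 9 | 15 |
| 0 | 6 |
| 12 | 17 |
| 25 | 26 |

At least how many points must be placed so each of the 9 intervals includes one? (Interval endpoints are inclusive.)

By right end: [4,5]  [0,6]  [10,14]  [9,15]  [12,17]  [19,20]  [19,21]  [24,25]  [25,26]
[4,5] uncovered → point at 5; [10,14] uncovered → point at 14; [19,20] uncovered → point at 20; [24,25] uncovered → point at 25.
Points: 5, 14, 20, 25 (4 total).

4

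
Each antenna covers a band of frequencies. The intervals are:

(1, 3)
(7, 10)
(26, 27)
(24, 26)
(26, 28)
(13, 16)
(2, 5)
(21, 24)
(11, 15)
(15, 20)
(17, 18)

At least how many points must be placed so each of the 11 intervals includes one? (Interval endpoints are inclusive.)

Sort by right endpoint; whenever an interval is uncovered, place a point at its right end.
Sorted: [1,3] [2,5] [7,10] [11,15] [13,16] [17,18] [15,20] [21,24] [24,26] [26,27] [26,28]
{[1,3],[2,5]} hit by 3; {[7,10]} hit by 10; {[11,15],[13,16]} hit by 15; {[17,18],[15,20]} hit by 18; {[21,24],[24,26]} hit by 24; {[26,27],[26,28]} hit by 27.
Points: 3, 10, 15, 18, 24, 27 (6 total).

6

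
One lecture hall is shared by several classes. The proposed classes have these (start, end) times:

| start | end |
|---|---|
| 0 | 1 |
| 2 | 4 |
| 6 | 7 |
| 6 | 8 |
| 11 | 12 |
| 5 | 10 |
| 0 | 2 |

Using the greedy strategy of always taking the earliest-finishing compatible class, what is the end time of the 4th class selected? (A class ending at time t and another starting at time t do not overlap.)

By end time: (0,1), (0,2), (2,4), (6,7), (6,8), (5,10), (11,12).
Pick (0,1); next start ≥ 1 → (2,4); next start ≥ 4 → (6,7); next start ≥ 7 → (11,12).
Selected: (0,1) (2,4) (6,7) (11,12)

12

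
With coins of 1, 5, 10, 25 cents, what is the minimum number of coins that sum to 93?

8

93 − 3×25→18 − 1×10→8 − 1×5→3 − 3×1→0
Total coins = 3 + 1 + 1 + 3 = 8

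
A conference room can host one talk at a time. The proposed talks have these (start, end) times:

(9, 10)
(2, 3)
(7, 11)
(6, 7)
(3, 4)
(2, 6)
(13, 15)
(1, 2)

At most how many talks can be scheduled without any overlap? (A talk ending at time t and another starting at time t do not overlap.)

Sort by end time and greedily take each interval whose start is ≥ the last chosen end.
Sorted by end: (1,2)  (2,3)  (3,4)  (2,6)  (6,7)  (9,10)  (7,11)  (13,15)
take (1,2); take (2,3); take (3,4); skip (2,6); take (6,7); take (9,10); take (13,15).
Selected 6 talks.

6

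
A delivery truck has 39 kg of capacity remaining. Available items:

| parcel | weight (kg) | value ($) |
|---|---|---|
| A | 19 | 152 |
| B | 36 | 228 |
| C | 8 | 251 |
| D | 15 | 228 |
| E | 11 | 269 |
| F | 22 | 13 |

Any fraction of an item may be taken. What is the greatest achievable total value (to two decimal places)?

788.00

Order: C (251/8=31.38) > E (269/11=24.45) > D (228/15=15.20) > A (152/19=8.00) > B (228/36=6.33) > F (13/22=0.59)
Fill: take C (8 @ 251) → take E (11 @ 269) → take D (15 @ 228) → take 5/19 of A → 40.00; 39/39 used.
Total value = 788.00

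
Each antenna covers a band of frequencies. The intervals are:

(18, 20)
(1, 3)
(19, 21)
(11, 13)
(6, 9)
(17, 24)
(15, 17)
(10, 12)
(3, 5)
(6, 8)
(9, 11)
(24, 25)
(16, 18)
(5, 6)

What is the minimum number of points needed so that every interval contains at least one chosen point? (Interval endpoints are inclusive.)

6

Sorted: [1,3] [3,5] [5,6] [6,8] [6,9] [9,11] [10,12] [11,13] [15,17] [16,18] [18,20] [19,21] [17,24] [24,25]
{[1,3],[3,5]} hit by 3; {[5,6],[6,8],[6,9]} hit by 6; {[9,11],[10,12],[11,13]} hit by 11; {[15,17],[16,18]} hit by 17; {[18,20],[19,21],[17,24]} hit by 20; {[24,25]} hit by 25.
Points: 3, 6, 11, 17, 20, 25 (6 total).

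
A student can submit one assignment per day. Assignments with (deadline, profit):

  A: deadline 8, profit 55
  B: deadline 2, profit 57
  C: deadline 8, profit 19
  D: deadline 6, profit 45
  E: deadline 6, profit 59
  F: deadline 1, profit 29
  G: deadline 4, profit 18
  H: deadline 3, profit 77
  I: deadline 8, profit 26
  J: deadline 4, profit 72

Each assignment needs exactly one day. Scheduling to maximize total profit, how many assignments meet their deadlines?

By profit: H(d3,77), J(d4,72), E(d6,59), B(d2,57), A(d8,55), D(d6,45), F(d1,29), I(d8,26), C(d8,19), G(d4,18)
H→slot 3; J→slot 4; E→slot 6; B→slot 2; A→slot 8; D→slot 5; F→slot 1; I→slot 7; C skipped; G skipped.
8 of 10 scheduled.

8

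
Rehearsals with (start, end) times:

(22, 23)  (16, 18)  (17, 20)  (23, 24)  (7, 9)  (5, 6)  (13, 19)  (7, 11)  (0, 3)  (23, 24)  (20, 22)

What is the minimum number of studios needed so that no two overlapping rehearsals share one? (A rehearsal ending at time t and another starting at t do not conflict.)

The answer is the maximum number of intervals overlapping at any instant.
starts: [0, 5, 7, 7, 13, 16, 17, 20, 22, 23, 23]
ends:   [3, 6, 9, 11, 18, 19, 20, 22, 23, 24, 24]
s0→1 e3→0 s5→1 e6→0 s7→1 s7→2 e9→1 e11→0 s13→1 s16→2 s17→3  — peak 3.

3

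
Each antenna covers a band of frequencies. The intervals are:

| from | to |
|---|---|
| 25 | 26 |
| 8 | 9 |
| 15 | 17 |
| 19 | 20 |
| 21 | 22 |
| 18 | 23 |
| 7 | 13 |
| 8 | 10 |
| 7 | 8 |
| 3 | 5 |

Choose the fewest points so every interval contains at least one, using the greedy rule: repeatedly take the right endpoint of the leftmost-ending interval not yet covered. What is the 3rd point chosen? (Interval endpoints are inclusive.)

Process intervals by earliest right end; each time one isn't hit yet, stab at its right endpoint.
Sorted: [3,5] [7,8] [8,9] [8,10] [7,13] [15,17] [19,20] [21,22] [18,23] [25,26]
{[3,5]} hit by 5; {[7,8],[8,9],[8,10],[7,13]} hit by 8; {[15,17]} hit by 17; {[19,20]} hit by 20; {[21,22],[18,23]} hit by 22; {[25,26]} hit by 26.
Points: 5, 8, 17, 20, 22, 26 (6 total).

17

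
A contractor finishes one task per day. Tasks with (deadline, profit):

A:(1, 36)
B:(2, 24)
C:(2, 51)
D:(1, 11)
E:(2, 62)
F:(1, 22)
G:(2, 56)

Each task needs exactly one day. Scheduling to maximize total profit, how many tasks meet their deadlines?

Take jobs in profit order; each goes to the latest open slot no later than its deadline.
By profit: E(d2,62), G(d2,56), C(d2,51), A(d1,36), B(d2,24), F(d1,22), D(d1,11)
E→slot 2; G→slot 1; C skipped; A skipped; B skipped; F skipped; D skipped.
2 of 7 scheduled.

2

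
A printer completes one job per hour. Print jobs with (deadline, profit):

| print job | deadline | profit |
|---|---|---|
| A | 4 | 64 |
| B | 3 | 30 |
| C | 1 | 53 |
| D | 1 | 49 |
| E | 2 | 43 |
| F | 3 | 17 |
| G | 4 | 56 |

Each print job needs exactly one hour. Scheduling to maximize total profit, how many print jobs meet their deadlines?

Take jobs in profit order; each goes to the latest open slot no later than its deadline.
Profit order: A=64 G=56 C=53 D=49 E=43 B=30 F=17
Assign: A→slot 4, G→slot 3, C→slot 1, D skipped, E→slot 2, B skipped, F skipped.
Slots: [1:C] [2:E] [3:G] [4:A]
4 of 7 scheduled.

4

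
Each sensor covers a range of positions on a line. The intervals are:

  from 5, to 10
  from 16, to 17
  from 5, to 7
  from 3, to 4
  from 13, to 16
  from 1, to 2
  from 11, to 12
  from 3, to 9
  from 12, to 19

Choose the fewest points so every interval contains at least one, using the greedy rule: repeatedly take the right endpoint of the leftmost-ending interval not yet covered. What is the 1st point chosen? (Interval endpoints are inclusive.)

2

Sort by right endpoint; whenever an interval is uncovered, place a point at its right end.
Sorted: [1,2] [3,4] [5,7] [3,9] [5,10] [11,12] [13,16] [16,17] [12,19]
{[1,2]} hit by 2; {[3,4]} hit by 4; {[5,7],[3,9],[5,10]} hit by 7; {[11,12]} hit by 12; {[13,16],[16,17],[12,19]} hit by 16.
Points: 2, 4, 7, 12, 16 (5 total).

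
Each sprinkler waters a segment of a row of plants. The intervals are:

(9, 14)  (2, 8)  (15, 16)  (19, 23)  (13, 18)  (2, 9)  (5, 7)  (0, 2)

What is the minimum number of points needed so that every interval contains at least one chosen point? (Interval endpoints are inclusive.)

Sort by right endpoint; whenever an interval is uncovered, place a point at its right end.
By right end: [0,2]  [5,7]  [2,8]  [2,9]  [9,14]  [15,16]  [13,18]  [19,23]
[0,2] uncovered → point at 2; [5,7] uncovered → point at 7; [9,14] uncovered → point at 14; [15,16] uncovered → point at 16; [19,23] uncovered → point at 23.
Points: 2, 7, 14, 16, 23 (5 total).

5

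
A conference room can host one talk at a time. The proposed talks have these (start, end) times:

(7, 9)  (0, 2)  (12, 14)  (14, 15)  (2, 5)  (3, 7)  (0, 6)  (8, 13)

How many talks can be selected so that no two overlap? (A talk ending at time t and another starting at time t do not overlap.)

Greedy by earliest finish: after sorting by end time, pick each interval compatible with the last pick.
By end time: (0,2), (2,5), (0,6), (3,7), (7,9), (8,13), (12,14), (14,15).
Pick (0,2); next start ≥ 2 → (2,5); next start ≥ 5 → (7,9); next start ≥ 9 → (12,14); next start ≥ 14 → (14,15).
Selected 5 talks.

5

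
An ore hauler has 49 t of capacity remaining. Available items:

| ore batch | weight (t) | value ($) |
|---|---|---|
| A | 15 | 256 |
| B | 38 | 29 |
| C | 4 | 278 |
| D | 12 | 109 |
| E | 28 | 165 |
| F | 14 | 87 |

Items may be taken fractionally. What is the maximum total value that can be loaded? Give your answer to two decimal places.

753.57

Ratios (sorted): C 69.50, A 17.07, D 9.08, F 6.21, E 5.89, B 0.76
take C (4 @ 278); take A (15 @ 256); take D (12 @ 109); take F (14 @ 87); take 4/28 of E → 23.57. Capacity used 49/49.
Total value = 753.57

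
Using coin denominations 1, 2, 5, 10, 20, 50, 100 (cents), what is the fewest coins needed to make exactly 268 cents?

7

Use the largest denomination that fits, subtract, and repeat.
268 = 2×100 + 1×50 + 1×10 + 1×5 + 1×2 + 1×1
Total coins = 2 + 1 + 1 + 1 + 1 + 1 = 7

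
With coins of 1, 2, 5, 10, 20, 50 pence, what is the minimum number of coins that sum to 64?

Use the largest denomination that fits, subtract, and repeat.
64 = 1×50 + 1×10 + 2×2
Total coins = 1 + 1 + 2 = 4

4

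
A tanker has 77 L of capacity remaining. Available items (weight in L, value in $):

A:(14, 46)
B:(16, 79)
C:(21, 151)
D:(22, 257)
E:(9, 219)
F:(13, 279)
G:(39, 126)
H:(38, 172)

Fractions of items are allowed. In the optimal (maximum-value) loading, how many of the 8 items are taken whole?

4

Order: E (219/9=24.33) > F (279/13=21.46) > D (257/22=11.68) > C (151/21=7.19) > B (79/16=4.94) > H (172/38=4.53) > A (46/14=3.29) > G (126/39=3.23)
Fill: take E (9 @ 219) → take F (13 @ 279) → take D (22 @ 257) → take C (21 @ 151) → take 12/16 of B → 59.25; 77/77 used.
4 item(s) taken whole; one partial (take 12/16 of B).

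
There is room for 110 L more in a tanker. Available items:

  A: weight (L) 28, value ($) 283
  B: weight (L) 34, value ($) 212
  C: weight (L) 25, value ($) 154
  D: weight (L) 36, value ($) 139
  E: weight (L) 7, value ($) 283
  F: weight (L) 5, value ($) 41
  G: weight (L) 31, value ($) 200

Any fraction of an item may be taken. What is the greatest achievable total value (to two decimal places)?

Order: E (283/7=40.43) > A (283/28=10.11) > F (41/5=8.20) > G (200/31=6.45) > B (212/34=6.24) > C (154/25=6.16) > D (139/36=3.86)
Fill: take E (7 @ 283) → take A (28 @ 283) → take F (5 @ 41) → take G (31 @ 200) → take B (34 @ 212) → take 5/25 of C → 30.80; 110/110 used.
Total value = 1049.80

1049.80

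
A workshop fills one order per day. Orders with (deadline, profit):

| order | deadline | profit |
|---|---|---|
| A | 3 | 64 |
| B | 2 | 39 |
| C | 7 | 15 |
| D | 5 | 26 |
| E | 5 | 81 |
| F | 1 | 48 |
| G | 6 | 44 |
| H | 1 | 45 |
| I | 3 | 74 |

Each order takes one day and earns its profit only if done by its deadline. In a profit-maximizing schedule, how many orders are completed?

7

Sort by profit descending; place each in the latest free slot ≤ its deadline.
By profit: E(d5,81), I(d3,74), A(d3,64), F(d1,48), H(d1,45), G(d6,44), B(d2,39), D(d5,26), C(d7,15)
E→slot 5; I→slot 3; A→slot 2; F→slot 1; H skipped; G→slot 6; B skipped; D→slot 4; C→slot 7.
7 of 9 scheduled.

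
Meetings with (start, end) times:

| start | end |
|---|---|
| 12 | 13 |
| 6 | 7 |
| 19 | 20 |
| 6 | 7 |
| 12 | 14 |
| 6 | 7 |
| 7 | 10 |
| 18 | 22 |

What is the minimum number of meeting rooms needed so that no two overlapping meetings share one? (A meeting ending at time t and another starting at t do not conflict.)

3

Count concurrent intervals with a sweep; the peak is the room count.
Events (time:±→running): 6:+→1 6:+→2 6:+→3 … peak 3.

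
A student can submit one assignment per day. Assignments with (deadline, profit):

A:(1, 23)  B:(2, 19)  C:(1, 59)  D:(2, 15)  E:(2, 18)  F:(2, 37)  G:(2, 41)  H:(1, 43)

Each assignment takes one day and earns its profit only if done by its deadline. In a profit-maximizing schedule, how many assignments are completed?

Sort by profit descending; place each in the latest free slot ≤ its deadline.
Profit order: C=59 H=43 G=41 F=37 A=23 B=19 E=18 D=15
Assign: C→slot 1, H skipped, G→slot 2, F skipped, A skipped, B skipped, E skipped, D skipped.
Slots: [1:C] [2:G]
2 of 8 scheduled.

2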